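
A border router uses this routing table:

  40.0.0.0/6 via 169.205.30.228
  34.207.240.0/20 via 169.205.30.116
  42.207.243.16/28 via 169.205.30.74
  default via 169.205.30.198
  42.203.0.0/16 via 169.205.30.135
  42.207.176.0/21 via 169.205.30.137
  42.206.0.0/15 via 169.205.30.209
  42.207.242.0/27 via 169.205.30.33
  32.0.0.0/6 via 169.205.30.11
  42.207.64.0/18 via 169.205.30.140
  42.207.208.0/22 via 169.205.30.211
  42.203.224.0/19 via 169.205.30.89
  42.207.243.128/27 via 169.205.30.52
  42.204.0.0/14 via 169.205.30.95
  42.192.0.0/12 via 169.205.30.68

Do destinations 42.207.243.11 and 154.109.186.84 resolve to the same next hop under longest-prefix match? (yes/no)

42.207.243.11: longest match 42.206.0.0/15 -> 169.205.30.209
154.109.186.84: longest match 0.0.0.0/0 -> 169.205.30.198

no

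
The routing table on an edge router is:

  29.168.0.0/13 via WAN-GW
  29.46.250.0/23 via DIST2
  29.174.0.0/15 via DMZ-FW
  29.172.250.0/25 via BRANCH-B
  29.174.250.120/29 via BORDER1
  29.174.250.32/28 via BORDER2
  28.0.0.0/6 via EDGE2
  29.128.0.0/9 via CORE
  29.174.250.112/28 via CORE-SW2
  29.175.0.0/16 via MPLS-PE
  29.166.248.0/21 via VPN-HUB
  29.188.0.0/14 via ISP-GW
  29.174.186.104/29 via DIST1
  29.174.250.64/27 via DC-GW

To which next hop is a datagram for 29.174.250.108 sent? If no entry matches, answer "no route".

DMZ-FW

Routes whose prefix contains 29.174.250.108:
  28.0.0.0/6 (28.0.0.0 - 31.255.255.255) -> EDGE2
  29.128.0.0/9 (29.128.0.0 - 29.255.255.255) -> CORE
  29.168.0.0/13 (29.168.0.0 - 29.175.255.255) -> WAN-GW
  29.174.0.0/15 (29.174.0.0 - 29.175.255.255) -> DMZ-FW
More-specific entries that do NOT match:
  29.174.250.120/29 (29.174.250.120 - 29.174.250.127) does not contain 29.174.250.108
  29.174.186.104/29 (29.174.186.104 - 29.174.186.111) does not contain 29.174.250.108
  29.174.250.32/28 (29.174.250.32 - 29.174.250.47) does not contain 29.174.250.108
  29.174.250.112/28 (29.174.250.112 - 29.174.250.127) does not contain 29.174.250.108
  29.174.250.64/27 (29.174.250.64 - 29.174.250.95) does not contain 29.174.250.108
  29.172.250.0/25 (29.172.250.0 - 29.172.250.127) does not contain 29.174.250.108
  29.46.250.0/23 (29.46.250.0 - 29.46.251.255) does not contain 29.174.250.108
  29.166.248.0/21 (29.166.248.0 - 29.166.255.255) does not contain 29.174.250.108
  29.175.0.0/16 (29.175.0.0 - 29.175.255.255) does not contain 29.174.250.108
Longest matching prefix is /15 -> next hop DMZ-FW.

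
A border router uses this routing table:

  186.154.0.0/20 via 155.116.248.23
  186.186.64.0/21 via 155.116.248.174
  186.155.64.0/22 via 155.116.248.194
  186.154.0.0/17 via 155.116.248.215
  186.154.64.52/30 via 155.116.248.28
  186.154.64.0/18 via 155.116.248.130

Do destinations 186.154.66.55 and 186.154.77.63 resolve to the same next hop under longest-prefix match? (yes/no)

yes

186.154.66.55: longest match 186.154.64.0/18 -> 155.116.248.130
186.154.77.63: longest match 186.154.64.0/18 -> 155.116.248.130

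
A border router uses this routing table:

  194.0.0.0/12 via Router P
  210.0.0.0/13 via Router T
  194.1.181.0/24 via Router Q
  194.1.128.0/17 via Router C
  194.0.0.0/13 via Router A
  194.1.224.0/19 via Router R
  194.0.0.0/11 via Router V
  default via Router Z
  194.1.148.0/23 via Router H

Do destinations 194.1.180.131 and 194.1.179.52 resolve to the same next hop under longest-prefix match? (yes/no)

194.1.180.131: longest match 194.1.128.0/17 -> Router C
194.1.179.52: longest match 194.1.128.0/17 -> Router C

yes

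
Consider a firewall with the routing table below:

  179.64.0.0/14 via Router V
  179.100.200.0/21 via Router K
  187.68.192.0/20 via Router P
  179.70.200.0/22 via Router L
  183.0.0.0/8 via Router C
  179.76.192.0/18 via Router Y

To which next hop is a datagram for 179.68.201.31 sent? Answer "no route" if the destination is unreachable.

No entry's prefix contains 179.68.201.31; there is no default route.

no route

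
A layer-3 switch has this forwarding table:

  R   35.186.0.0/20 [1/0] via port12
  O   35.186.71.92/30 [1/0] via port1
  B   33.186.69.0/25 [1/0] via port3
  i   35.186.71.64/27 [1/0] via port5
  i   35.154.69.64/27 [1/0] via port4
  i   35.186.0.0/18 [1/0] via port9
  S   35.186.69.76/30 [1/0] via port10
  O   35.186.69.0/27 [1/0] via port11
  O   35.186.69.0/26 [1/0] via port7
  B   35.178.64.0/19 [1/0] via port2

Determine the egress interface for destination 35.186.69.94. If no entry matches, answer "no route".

No entry's prefix contains 35.186.69.94; there is no default route.

no route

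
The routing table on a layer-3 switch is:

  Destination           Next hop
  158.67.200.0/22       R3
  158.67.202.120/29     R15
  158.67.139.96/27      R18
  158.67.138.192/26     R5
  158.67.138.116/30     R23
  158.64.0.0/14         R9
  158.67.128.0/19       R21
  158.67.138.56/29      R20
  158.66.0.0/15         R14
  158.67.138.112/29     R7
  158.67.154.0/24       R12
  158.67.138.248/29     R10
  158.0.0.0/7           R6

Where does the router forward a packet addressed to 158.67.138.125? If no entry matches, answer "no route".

Routes whose prefix contains 158.67.138.125:
  158.0.0.0/7 (158.0.0.0 - 159.255.255.255) -> R6
  158.64.0.0/14 (158.64.0.0 - 158.67.255.255) -> R9
  158.66.0.0/15 (158.66.0.0 - 158.67.255.255) -> R14
  158.67.128.0/19 (158.67.128.0 - 158.67.159.255) -> R21
More-specific entries that do NOT match:
  158.67.138.116/30 (158.67.138.116 - 158.67.138.119) does not contain 158.67.138.125
  158.67.202.120/29 (158.67.202.120 - 158.67.202.127) does not contain 158.67.138.125
  158.67.138.56/29 (158.67.138.56 - 158.67.138.63) does not contain 158.67.138.125
  158.67.138.112/29 (158.67.138.112 - 158.67.138.119) does not contain 158.67.138.125
  158.67.138.248/29 (158.67.138.248 - 158.67.138.255) does not contain 158.67.138.125
  158.67.139.96/27 (158.67.139.96 - 158.67.139.127) does not contain 158.67.138.125
  158.67.138.192/26 (158.67.138.192 - 158.67.138.255) does not contain 158.67.138.125
  158.67.154.0/24 (158.67.154.0 - 158.67.154.255) does not contain 158.67.138.125
  158.67.200.0/22 (158.67.200.0 - 158.67.203.255) does not contain 158.67.138.125
Longest matching prefix is /19 -> next hop R21.

R21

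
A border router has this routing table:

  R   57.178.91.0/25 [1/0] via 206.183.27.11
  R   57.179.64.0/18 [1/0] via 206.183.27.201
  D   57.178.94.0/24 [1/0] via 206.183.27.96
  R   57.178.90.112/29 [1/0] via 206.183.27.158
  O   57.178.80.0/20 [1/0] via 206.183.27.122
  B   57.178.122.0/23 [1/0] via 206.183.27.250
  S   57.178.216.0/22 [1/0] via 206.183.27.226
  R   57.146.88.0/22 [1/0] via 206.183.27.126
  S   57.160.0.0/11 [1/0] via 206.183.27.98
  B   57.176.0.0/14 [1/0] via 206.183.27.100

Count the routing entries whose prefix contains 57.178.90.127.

3

Prefixes containing 57.178.90.127:
  57.160.0.0/11 (57.160.0.0 - 57.191.255.255)
  57.176.0.0/14 (57.176.0.0 - 57.179.255.255)
  57.178.80.0/20 (57.178.80.0 - 57.178.95.255)
Total matching entries: 3.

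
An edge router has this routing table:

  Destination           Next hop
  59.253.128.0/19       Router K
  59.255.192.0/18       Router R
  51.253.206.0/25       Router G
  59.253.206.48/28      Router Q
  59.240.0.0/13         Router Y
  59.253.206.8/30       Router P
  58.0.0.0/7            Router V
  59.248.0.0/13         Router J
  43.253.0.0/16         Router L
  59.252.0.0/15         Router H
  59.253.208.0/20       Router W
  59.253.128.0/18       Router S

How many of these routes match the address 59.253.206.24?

Prefixes containing 59.253.206.24:
  58.0.0.0/7 (58.0.0.0 - 59.255.255.255)
  59.248.0.0/13 (59.248.0.0 - 59.255.255.255)
  59.252.0.0/15 (59.252.0.0 - 59.253.255.255)
Total matching entries: 3.

3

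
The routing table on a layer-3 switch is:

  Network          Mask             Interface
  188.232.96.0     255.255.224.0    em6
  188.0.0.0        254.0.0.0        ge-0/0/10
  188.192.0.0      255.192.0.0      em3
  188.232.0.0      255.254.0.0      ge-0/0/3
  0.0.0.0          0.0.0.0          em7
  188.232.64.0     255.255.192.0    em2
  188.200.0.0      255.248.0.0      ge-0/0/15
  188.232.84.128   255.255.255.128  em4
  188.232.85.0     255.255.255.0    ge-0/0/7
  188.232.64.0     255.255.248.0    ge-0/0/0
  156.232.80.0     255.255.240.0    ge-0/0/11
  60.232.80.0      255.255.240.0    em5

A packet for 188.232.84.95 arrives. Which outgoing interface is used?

em2

Routes whose prefix contains 188.232.84.95:
  0.0.0.0/0 (default, matches everything) -> em7
  188.0.0.0/7 (188.0.0.0 - 189.255.255.255) -> ge-0/0/10
  188.192.0.0/10 (188.192.0.0 - 188.255.255.255) -> em3
  188.232.0.0/15 (188.232.0.0 - 188.233.255.255) -> ge-0/0/3
  188.232.64.0/18 (188.232.64.0 - 188.232.127.255) -> em2
More-specific entries that do NOT match:
  188.232.84.128/25 (188.232.84.128 - 188.232.84.255) does not contain 188.232.84.95
  188.232.85.0/24 (188.232.85.0 - 188.232.85.255) does not contain 188.232.84.95
  188.232.64.0/21 (188.232.64.0 - 188.232.71.255) does not contain 188.232.84.95
  156.232.80.0/20 (156.232.80.0 - 156.232.95.255) does not contain 188.232.84.95
  60.232.80.0/20 (60.232.80.0 - 60.232.95.255) does not contain 188.232.84.95
  188.232.96.0/19 (188.232.96.0 - 188.232.127.255) does not contain 188.232.84.95
Longest matching prefix is /18 -> interface em2.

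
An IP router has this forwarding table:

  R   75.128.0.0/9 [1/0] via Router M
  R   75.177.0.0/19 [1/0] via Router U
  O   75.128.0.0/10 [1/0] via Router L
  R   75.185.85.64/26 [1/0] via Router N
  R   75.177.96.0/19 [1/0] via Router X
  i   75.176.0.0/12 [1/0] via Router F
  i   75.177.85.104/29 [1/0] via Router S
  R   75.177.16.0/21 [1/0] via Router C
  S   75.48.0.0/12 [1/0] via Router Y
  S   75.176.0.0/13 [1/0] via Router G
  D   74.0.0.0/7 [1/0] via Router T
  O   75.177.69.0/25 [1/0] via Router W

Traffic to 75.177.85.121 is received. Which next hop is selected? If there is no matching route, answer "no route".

Routes whose prefix contains 75.177.85.121:
  74.0.0.0/7 (74.0.0.0 - 75.255.255.255) -> Router T
  75.128.0.0/9 (75.128.0.0 - 75.255.255.255) -> Router M
  75.128.0.0/10 (75.128.0.0 - 75.191.255.255) -> Router L
  75.176.0.0/12 (75.176.0.0 - 75.191.255.255) -> Router F
  75.176.0.0/13 (75.176.0.0 - 75.183.255.255) -> Router G
More-specific entries that do NOT match:
  75.177.85.104/29 (75.177.85.104 - 75.177.85.111) does not contain 75.177.85.121
  75.185.85.64/26 (75.185.85.64 - 75.185.85.127) does not contain 75.177.85.121
  75.177.69.0/25 (75.177.69.0 - 75.177.69.127) does not contain 75.177.85.121
  75.177.16.0/21 (75.177.16.0 - 75.177.23.255) does not contain 75.177.85.121
  75.177.0.0/19 (75.177.0.0 - 75.177.31.255) does not contain 75.177.85.121
  75.177.96.0/19 (75.177.96.0 - 75.177.127.255) does not contain 75.177.85.121
Longest matching prefix is /13 -> next hop Router G.

Router G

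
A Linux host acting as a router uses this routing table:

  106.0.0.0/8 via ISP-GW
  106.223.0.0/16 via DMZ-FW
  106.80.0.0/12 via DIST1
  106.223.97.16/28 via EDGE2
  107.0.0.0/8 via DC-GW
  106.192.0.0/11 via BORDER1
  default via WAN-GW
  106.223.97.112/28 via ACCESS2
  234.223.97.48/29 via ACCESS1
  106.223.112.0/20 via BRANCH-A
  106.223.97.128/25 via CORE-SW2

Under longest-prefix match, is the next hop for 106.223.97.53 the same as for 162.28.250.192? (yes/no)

106.223.97.53: longest match 106.223.0.0/16 -> DMZ-FW
162.28.250.192: longest match 0.0.0.0/0 -> WAN-GW

no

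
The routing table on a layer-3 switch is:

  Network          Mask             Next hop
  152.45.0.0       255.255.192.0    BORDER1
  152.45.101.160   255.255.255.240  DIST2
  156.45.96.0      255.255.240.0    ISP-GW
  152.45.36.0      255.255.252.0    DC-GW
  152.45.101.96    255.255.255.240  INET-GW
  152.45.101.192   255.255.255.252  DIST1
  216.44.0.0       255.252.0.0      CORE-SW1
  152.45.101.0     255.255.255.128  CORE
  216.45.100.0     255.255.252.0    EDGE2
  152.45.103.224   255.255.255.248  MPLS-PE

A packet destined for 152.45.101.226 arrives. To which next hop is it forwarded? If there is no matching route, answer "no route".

no route

No entry's prefix contains 152.45.101.226; there is no default route.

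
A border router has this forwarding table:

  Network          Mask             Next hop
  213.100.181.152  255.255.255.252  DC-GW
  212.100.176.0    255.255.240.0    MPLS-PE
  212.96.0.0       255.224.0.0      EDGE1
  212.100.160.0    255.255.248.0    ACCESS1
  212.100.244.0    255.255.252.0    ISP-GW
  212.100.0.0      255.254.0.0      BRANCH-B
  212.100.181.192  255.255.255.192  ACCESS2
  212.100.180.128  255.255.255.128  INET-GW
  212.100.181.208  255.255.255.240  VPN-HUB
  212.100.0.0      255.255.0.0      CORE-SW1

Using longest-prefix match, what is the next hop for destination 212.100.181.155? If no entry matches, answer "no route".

MPLS-PE

Routes whose prefix contains 212.100.181.155:
  212.96.0.0/11 (212.96.0.0 - 212.127.255.255) -> EDGE1
  212.100.0.0/15 (212.100.0.0 - 212.101.255.255) -> BRANCH-B
  212.100.0.0/16 (212.100.0.0 - 212.100.255.255) -> CORE-SW1
  212.100.176.0/20 (212.100.176.0 - 212.100.191.255) -> MPLS-PE
More-specific entries that do NOT match:
  213.100.181.152/30 (213.100.181.152 - 213.100.181.155) does not contain 212.100.181.155
  212.100.181.208/28 (212.100.181.208 - 212.100.181.223) does not contain 212.100.181.155
  212.100.181.192/26 (212.100.181.192 - 212.100.181.255) does not contain 212.100.181.155
  212.100.180.128/25 (212.100.180.128 - 212.100.180.255) does not contain 212.100.181.155
  212.100.244.0/22 (212.100.244.0 - 212.100.247.255) does not contain 212.100.181.155
  212.100.160.0/21 (212.100.160.0 - 212.100.167.255) does not contain 212.100.181.155
Longest matching prefix is /20 -> next hop MPLS-PE.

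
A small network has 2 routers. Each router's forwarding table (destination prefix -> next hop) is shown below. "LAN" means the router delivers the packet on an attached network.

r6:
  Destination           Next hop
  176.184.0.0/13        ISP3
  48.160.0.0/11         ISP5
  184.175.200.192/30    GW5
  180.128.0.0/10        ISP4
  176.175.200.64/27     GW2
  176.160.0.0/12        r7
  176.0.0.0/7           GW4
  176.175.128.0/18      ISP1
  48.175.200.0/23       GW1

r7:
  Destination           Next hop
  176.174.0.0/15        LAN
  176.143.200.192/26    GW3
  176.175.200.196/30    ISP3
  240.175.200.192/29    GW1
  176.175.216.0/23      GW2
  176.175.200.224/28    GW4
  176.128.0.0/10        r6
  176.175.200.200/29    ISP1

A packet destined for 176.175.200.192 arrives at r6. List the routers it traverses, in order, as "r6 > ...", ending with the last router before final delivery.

At r6: longest match for 176.175.200.192 is 176.160.0.0/12 -> r7
At r7: longest match for 176.175.200.192 is 176.174.0.0/15 -> LAN

r6 > r7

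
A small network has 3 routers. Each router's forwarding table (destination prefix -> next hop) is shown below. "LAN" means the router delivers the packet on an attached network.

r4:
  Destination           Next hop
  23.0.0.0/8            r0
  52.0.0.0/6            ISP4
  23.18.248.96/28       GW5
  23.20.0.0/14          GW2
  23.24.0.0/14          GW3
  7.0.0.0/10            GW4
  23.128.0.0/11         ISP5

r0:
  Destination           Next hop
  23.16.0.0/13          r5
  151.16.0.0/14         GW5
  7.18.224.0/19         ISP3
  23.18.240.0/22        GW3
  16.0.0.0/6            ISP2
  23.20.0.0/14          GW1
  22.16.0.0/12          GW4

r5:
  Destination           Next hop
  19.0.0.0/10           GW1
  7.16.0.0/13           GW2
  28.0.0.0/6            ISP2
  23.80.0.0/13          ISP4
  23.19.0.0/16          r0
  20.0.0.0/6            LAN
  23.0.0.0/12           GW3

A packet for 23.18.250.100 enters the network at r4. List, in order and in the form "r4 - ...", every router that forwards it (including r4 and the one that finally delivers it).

At r4: longest match for 23.18.250.100 is 23.0.0.0/8 -> r0
At r0: longest match for 23.18.250.100 is 23.16.0.0/13 -> r5
At r5: longest match for 23.18.250.100 is 20.0.0.0/6 -> LAN

r4 - r0 - r5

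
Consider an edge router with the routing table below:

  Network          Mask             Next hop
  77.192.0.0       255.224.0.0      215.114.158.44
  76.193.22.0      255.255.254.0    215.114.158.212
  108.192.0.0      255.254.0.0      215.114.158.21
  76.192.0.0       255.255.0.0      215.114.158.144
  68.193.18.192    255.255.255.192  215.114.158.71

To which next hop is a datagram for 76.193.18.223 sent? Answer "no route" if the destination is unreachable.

No entry's prefix contains 76.193.18.223; there is no default route.

no route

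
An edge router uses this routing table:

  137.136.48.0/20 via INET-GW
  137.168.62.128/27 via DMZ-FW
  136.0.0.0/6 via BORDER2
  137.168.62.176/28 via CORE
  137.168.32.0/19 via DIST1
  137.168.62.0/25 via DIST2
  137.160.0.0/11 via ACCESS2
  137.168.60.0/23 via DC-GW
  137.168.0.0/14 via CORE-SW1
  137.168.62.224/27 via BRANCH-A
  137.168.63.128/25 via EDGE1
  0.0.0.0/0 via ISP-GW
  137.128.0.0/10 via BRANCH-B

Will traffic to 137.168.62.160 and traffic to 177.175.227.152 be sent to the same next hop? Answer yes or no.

no

137.168.62.160: longest match 137.168.32.0/19 -> DIST1
177.175.227.152: longest match 0.0.0.0/0 -> ISP-GW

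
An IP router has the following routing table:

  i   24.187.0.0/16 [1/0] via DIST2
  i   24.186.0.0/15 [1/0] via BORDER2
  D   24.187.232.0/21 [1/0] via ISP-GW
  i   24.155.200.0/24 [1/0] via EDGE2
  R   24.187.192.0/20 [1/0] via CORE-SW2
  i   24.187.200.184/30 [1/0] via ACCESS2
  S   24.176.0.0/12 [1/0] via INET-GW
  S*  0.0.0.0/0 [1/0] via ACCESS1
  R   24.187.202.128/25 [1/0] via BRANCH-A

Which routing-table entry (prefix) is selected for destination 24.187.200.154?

Entries matching 24.187.200.154:
  0.0.0.0/0 (default, matches everything)
  24.176.0.0/12 (24.176.0.0 - 24.191.255.255)
  24.186.0.0/15 (24.186.0.0 - 24.187.255.255)
  24.187.0.0/16 (24.187.0.0 - 24.187.255.255)
  24.187.192.0/20 (24.187.192.0 - 24.187.207.255)
Most specific is 24.187.192.0/20.

24.187.192.0/20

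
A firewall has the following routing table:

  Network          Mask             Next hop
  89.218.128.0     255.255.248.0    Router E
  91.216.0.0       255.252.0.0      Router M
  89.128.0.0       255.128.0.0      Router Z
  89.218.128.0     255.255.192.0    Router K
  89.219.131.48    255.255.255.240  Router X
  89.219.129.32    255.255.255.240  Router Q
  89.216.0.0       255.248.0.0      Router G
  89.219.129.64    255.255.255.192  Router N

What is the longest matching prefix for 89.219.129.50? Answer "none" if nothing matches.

89.216.0.0/13

Entries matching 89.219.129.50:
  89.128.0.0/9 (89.128.0.0 - 89.255.255.255)
  89.216.0.0/13 (89.216.0.0 - 89.223.255.255)
Most specific is 89.216.0.0/13.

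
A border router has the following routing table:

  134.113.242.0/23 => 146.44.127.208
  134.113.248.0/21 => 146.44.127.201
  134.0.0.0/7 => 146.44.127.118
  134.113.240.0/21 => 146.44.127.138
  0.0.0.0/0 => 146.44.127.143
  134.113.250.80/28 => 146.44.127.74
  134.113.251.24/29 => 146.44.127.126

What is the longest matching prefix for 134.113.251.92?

Entries matching 134.113.251.92:
  0.0.0.0/0 (default, matches everything)
  134.0.0.0/7 (134.0.0.0 - 135.255.255.255)
  134.113.248.0/21 (134.113.248.0 - 134.113.255.255)
Most specific is 134.113.248.0/21.

134.113.248.0/21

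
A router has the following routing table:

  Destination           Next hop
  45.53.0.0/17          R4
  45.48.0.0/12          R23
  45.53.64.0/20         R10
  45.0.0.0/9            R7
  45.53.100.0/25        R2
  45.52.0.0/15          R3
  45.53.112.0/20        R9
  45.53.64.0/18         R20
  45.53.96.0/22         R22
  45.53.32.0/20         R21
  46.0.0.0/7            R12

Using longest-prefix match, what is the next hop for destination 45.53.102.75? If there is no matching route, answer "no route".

R20

Routes whose prefix contains 45.53.102.75:
  45.0.0.0/9 (45.0.0.0 - 45.127.255.255) -> R7
  45.48.0.0/12 (45.48.0.0 - 45.63.255.255) -> R23
  45.52.0.0/15 (45.52.0.0 - 45.53.255.255) -> R3
  45.53.0.0/17 (45.53.0.0 - 45.53.127.255) -> R4
  45.53.64.0/18 (45.53.64.0 - 45.53.127.255) -> R20
More-specific entries that do NOT match:
  45.53.100.0/25 (45.53.100.0 - 45.53.100.127) does not contain 45.53.102.75
  45.53.96.0/22 (45.53.96.0 - 45.53.99.255) does not contain 45.53.102.75
  45.53.64.0/20 (45.53.64.0 - 45.53.79.255) does not contain 45.53.102.75
  45.53.112.0/20 (45.53.112.0 - 45.53.127.255) does not contain 45.53.102.75
  45.53.32.0/20 (45.53.32.0 - 45.53.47.255) does not contain 45.53.102.75
Longest matching prefix is /18 -> next hop R20.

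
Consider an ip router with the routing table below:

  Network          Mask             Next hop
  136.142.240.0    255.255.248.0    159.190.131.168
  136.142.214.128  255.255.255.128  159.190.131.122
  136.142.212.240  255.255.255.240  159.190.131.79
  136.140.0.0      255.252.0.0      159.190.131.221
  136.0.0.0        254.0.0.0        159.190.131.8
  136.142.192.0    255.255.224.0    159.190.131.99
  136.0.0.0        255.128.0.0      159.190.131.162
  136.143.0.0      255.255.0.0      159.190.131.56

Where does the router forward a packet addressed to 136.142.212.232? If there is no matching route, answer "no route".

Routes whose prefix contains 136.142.212.232:
  136.0.0.0/7 (136.0.0.0 - 137.255.255.255) -> 159.190.131.8
  136.140.0.0/14 (136.140.0.0 - 136.143.255.255) -> 159.190.131.221
  136.142.192.0/19 (136.142.192.0 - 136.142.223.255) -> 159.190.131.99
More-specific entries that do NOT match:
  136.142.212.240/28 (136.142.212.240 - 136.142.212.255) does not contain 136.142.212.232
  136.142.214.128/25 (136.142.214.128 - 136.142.214.255) does not contain 136.142.212.232
  136.142.240.0/21 (136.142.240.0 - 136.142.247.255) does not contain 136.142.212.232
Longest matching prefix is /19 -> next hop 159.190.131.99.

159.190.131.99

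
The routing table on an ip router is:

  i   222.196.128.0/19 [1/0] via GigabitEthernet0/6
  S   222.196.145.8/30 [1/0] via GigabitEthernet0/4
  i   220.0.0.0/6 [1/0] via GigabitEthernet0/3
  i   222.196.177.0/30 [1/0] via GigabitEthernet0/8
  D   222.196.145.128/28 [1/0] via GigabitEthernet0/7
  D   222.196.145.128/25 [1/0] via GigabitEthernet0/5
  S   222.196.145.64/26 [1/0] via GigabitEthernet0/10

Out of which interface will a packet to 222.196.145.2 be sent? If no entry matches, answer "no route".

GigabitEthernet0/6

Routes whose prefix contains 222.196.145.2:
  220.0.0.0/6 (220.0.0.0 - 223.255.255.255) -> GigabitEthernet0/3
  222.196.128.0/19 (222.196.128.0 - 222.196.159.255) -> GigabitEthernet0/6
More-specific entries that do NOT match:
  222.196.145.8/30 (222.196.145.8 - 222.196.145.11) does not contain 222.196.145.2
  222.196.177.0/30 (222.196.177.0 - 222.196.177.3) does not contain 222.196.145.2
  222.196.145.128/28 (222.196.145.128 - 222.196.145.143) does not contain 222.196.145.2
  222.196.145.64/26 (222.196.145.64 - 222.196.145.127) does not contain 222.196.145.2
  222.196.145.128/25 (222.196.145.128 - 222.196.145.255) does not contain 222.196.145.2
Longest matching prefix is /19 -> interface GigabitEthernet0/6.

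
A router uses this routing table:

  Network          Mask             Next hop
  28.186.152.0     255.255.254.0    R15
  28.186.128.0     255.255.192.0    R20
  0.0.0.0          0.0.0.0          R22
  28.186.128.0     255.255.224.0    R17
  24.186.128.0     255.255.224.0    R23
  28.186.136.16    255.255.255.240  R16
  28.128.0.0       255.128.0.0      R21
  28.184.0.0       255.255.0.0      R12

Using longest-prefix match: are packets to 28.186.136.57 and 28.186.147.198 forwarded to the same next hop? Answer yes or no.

28.186.136.57: longest match 28.186.128.0/19 -> R17
28.186.147.198: longest match 28.186.128.0/19 -> R17

yes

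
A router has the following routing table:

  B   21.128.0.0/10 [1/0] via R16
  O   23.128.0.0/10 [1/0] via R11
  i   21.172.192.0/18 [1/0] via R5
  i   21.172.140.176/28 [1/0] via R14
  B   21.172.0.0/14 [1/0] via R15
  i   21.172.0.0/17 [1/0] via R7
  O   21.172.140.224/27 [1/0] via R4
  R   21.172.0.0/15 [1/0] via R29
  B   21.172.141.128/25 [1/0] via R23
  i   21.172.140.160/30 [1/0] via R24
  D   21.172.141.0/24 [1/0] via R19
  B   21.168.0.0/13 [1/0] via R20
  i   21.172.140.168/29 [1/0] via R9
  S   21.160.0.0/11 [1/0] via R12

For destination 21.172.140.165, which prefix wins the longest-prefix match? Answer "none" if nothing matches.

Entries matching 21.172.140.165:
  21.128.0.0/10 (21.128.0.0 - 21.191.255.255)
  21.160.0.0/11 (21.160.0.0 - 21.191.255.255)
  21.168.0.0/13 (21.168.0.0 - 21.175.255.255)
  21.172.0.0/14 (21.172.0.0 - 21.175.255.255)
  21.172.0.0/15 (21.172.0.0 - 21.173.255.255)
Most specific is 21.172.0.0/15.

21.172.0.0/15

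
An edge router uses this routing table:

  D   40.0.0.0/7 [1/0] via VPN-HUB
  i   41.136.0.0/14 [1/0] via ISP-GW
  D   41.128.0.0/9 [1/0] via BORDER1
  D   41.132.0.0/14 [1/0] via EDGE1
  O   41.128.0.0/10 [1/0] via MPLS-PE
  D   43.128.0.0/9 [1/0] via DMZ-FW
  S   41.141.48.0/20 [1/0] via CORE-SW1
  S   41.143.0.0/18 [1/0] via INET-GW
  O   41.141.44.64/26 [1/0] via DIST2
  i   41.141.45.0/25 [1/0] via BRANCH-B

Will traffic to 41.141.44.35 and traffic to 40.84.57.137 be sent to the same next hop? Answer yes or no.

no

41.141.44.35: longest match 41.128.0.0/10 -> MPLS-PE
40.84.57.137: longest match 40.0.0.0/7 -> VPN-HUB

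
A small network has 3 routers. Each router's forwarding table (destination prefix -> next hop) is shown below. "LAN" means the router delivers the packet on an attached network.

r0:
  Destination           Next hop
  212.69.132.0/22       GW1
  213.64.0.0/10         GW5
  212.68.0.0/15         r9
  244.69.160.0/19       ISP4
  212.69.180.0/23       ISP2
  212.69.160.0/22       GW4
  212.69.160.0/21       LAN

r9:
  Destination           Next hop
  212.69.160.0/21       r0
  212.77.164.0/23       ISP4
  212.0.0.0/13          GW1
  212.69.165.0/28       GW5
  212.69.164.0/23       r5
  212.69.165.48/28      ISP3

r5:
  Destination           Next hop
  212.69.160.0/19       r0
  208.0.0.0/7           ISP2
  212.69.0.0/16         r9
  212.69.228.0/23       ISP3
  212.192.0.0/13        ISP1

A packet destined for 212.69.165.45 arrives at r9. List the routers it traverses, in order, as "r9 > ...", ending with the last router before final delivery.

At r9: longest match for 212.69.165.45 is 212.69.164.0/23 -> r5
At r5: longest match for 212.69.165.45 is 212.69.160.0/19 -> r0
At r0: longest match for 212.69.165.45 is 212.69.160.0/21 -> LAN

r9 > r5 > r0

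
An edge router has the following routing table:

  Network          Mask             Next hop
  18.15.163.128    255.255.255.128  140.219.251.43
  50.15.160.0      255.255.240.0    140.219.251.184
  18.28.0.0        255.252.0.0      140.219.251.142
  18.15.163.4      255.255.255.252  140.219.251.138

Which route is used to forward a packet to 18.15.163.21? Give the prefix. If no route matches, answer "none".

18.15.163.21 is outside every listed prefix and there is no default route.

none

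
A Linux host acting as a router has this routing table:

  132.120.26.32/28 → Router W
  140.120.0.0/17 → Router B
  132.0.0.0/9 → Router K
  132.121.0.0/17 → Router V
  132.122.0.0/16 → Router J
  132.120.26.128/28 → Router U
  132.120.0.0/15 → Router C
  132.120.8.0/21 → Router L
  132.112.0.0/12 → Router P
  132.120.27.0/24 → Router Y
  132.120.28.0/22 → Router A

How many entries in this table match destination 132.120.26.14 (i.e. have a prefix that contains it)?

3

Prefixes containing 132.120.26.14:
  132.0.0.0/9 (132.0.0.0 - 132.127.255.255)
  132.112.0.0/12 (132.112.0.0 - 132.127.255.255)
  132.120.0.0/15 (132.120.0.0 - 132.121.255.255)
Total matching entries: 3.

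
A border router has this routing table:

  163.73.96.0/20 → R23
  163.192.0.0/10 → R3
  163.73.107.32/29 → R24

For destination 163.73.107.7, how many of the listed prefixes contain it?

Prefixes containing 163.73.107.7:
  163.73.96.0/20 (163.73.96.0 - 163.73.111.255)
Total matching entries: 1.

1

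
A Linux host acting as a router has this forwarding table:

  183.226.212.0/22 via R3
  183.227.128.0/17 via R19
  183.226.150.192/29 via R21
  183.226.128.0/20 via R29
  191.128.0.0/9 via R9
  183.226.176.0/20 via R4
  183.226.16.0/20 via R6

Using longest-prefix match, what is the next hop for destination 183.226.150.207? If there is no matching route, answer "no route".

no route

No entry's prefix contains 183.226.150.207; there is no default route.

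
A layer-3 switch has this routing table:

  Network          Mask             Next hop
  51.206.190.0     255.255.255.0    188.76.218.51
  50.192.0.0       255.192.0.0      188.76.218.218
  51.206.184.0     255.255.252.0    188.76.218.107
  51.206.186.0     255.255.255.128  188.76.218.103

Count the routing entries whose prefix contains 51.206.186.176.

Prefixes containing 51.206.186.176:
  51.206.184.0/22 (51.206.184.0 - 51.206.187.255)
Total matching entries: 1.

1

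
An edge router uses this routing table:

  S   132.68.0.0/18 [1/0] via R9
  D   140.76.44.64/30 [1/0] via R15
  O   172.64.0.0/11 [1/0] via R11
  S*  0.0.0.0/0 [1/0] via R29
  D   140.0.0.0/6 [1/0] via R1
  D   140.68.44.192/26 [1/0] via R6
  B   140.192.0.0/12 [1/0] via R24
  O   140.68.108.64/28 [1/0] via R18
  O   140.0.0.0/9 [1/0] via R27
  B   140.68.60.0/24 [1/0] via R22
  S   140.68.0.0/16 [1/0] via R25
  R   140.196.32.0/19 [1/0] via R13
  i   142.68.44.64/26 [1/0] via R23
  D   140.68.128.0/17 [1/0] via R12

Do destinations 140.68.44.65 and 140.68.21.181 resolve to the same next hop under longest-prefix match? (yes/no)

yes

140.68.44.65: longest match 140.68.0.0/16 -> R25
140.68.21.181: longest match 140.68.0.0/16 -> R25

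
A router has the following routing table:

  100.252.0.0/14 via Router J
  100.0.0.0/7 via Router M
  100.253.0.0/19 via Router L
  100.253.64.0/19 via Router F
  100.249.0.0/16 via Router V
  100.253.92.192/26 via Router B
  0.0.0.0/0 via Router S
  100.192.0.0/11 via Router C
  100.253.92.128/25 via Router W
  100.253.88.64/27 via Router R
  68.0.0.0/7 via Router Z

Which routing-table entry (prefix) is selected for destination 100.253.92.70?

100.253.64.0/19

Entries matching 100.253.92.70:
  0.0.0.0/0 (default, matches everything)
  100.0.0.0/7 (100.0.0.0 - 101.255.255.255)
  100.252.0.0/14 (100.252.0.0 - 100.255.255.255)
  100.253.64.0/19 (100.253.64.0 - 100.253.95.255)
Most specific is 100.253.64.0/19.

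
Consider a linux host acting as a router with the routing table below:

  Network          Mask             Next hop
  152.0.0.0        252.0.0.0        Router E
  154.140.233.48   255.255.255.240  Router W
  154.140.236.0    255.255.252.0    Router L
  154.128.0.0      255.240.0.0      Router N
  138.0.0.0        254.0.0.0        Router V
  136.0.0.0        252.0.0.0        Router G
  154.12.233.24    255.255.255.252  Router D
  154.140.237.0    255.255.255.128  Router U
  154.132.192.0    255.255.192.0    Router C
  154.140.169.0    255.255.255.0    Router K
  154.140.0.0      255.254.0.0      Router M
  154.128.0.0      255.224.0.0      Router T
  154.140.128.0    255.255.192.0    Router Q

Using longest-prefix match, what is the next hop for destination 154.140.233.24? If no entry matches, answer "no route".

Router M

Routes whose prefix contains 154.140.233.24:
  152.0.0.0/6 (152.0.0.0 - 155.255.255.255) -> Router E
  154.128.0.0/11 (154.128.0.0 - 154.159.255.255) -> Router T
  154.128.0.0/12 (154.128.0.0 - 154.143.255.255) -> Router N
  154.140.0.0/15 (154.140.0.0 - 154.141.255.255) -> Router M
More-specific entries that do NOT match:
  154.12.233.24/30 (154.12.233.24 - 154.12.233.27) does not contain 154.140.233.24
  154.140.233.48/28 (154.140.233.48 - 154.140.233.63) does not contain 154.140.233.24
  154.140.237.0/25 (154.140.237.0 - 154.140.237.127) does not contain 154.140.233.24
  154.140.169.0/24 (154.140.169.0 - 154.140.169.255) does not contain 154.140.233.24
  154.140.236.0/22 (154.140.236.0 - 154.140.239.255) does not contain 154.140.233.24
  154.132.192.0/18 (154.132.192.0 - 154.132.255.255) does not contain 154.140.233.24
  154.140.128.0/18 (154.140.128.0 - 154.140.191.255) does not contain 154.140.233.24
Longest matching prefix is /15 -> next hop Router M.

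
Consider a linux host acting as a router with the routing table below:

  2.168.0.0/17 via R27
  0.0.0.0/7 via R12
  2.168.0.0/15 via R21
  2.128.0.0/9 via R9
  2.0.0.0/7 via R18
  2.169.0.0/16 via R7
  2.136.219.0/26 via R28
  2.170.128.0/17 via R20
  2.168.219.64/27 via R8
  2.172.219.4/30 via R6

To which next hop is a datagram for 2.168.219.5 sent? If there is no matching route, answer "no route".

Routes whose prefix contains 2.168.219.5:
  2.0.0.0/7 (2.0.0.0 - 3.255.255.255) -> R18
  2.128.0.0/9 (2.128.0.0 - 2.255.255.255) -> R9
  2.168.0.0/15 (2.168.0.0 - 2.169.255.255) -> R21
More-specific entries that do NOT match:
  2.172.219.4/30 (2.172.219.4 - 2.172.219.7) does not contain 2.168.219.5
  2.168.219.64/27 (2.168.219.64 - 2.168.219.95) does not contain 2.168.219.5
  2.136.219.0/26 (2.136.219.0 - 2.136.219.63) does not contain 2.168.219.5
  2.168.0.0/17 (2.168.0.0 - 2.168.127.255) does not contain 2.168.219.5
  2.170.128.0/17 (2.170.128.0 - 2.170.255.255) does not contain 2.168.219.5
  2.169.0.0/16 (2.169.0.0 - 2.169.255.255) does not contain 2.168.219.5
Longest matching prefix is /15 -> next hop R21.

R21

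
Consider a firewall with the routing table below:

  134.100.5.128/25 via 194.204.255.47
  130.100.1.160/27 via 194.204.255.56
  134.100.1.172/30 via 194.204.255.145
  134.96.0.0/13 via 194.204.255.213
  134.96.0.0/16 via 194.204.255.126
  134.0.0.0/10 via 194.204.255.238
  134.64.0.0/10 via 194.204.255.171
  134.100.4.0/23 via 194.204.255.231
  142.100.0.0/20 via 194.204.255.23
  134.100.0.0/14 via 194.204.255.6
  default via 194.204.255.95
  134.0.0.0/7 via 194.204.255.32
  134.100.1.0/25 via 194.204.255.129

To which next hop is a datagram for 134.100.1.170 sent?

194.204.255.6

Routes whose prefix contains 134.100.1.170:
  0.0.0.0/0 (default, matches everything) -> 194.204.255.95
  134.0.0.0/7 (134.0.0.0 - 135.255.255.255) -> 194.204.255.32
  134.64.0.0/10 (134.64.0.0 - 134.127.255.255) -> 194.204.255.171
  134.96.0.0/13 (134.96.0.0 - 134.103.255.255) -> 194.204.255.213
  134.100.0.0/14 (134.100.0.0 - 134.103.255.255) -> 194.204.255.6
More-specific entries that do NOT match:
  134.100.1.172/30 (134.100.1.172 - 134.100.1.175) does not contain 134.100.1.170
  130.100.1.160/27 (130.100.1.160 - 130.100.1.191) does not contain 134.100.1.170
  134.100.5.128/25 (134.100.5.128 - 134.100.5.255) does not contain 134.100.1.170
  134.100.1.0/25 (134.100.1.0 - 134.100.1.127) does not contain 134.100.1.170
  134.100.4.0/23 (134.100.4.0 - 134.100.5.255) does not contain 134.100.1.170
  142.100.0.0/20 (142.100.0.0 - 142.100.15.255) does not contain 134.100.1.170
  134.96.0.0/16 (134.96.0.0 - 134.96.255.255) does not contain 134.100.1.170
Longest matching prefix is /14 -> next hop 194.204.255.6.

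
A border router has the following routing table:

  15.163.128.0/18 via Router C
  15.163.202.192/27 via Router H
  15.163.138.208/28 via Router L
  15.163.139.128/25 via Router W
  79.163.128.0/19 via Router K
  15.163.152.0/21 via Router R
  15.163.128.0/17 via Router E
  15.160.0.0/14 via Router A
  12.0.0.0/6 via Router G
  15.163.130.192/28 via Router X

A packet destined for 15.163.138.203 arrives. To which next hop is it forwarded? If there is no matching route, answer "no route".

Router C

Routes whose prefix contains 15.163.138.203:
  12.0.0.0/6 (12.0.0.0 - 15.255.255.255) -> Router G
  15.160.0.0/14 (15.160.0.0 - 15.163.255.255) -> Router A
  15.163.128.0/17 (15.163.128.0 - 15.163.255.255) -> Router E
  15.163.128.0/18 (15.163.128.0 - 15.163.191.255) -> Router C
More-specific entries that do NOT match:
  15.163.138.208/28 (15.163.138.208 - 15.163.138.223) does not contain 15.163.138.203
  15.163.130.192/28 (15.163.130.192 - 15.163.130.207) does not contain 15.163.138.203
  15.163.202.192/27 (15.163.202.192 - 15.163.202.223) does not contain 15.163.138.203
  15.163.139.128/25 (15.163.139.128 - 15.163.139.255) does not contain 15.163.138.203
  15.163.152.0/21 (15.163.152.0 - 15.163.159.255) does not contain 15.163.138.203
  79.163.128.0/19 (79.163.128.0 - 79.163.159.255) does not contain 15.163.138.203
Longest matching prefix is /18 -> next hop Router C.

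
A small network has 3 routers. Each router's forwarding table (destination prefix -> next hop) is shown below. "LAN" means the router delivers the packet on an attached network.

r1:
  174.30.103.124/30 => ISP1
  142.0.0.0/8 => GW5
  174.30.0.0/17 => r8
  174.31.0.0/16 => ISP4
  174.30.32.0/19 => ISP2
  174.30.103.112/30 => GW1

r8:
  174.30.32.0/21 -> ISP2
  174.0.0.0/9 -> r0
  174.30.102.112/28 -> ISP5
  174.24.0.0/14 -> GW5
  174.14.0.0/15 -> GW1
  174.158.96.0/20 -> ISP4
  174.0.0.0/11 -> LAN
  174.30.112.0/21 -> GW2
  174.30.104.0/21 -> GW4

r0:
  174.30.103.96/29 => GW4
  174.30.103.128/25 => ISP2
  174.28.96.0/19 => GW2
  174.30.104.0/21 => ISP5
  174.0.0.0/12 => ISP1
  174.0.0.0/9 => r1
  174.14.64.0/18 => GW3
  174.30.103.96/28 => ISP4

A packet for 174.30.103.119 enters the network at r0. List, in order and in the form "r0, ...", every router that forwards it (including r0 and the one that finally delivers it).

At r0: longest match for 174.30.103.119 is 174.0.0.0/9 -> r1
At r1: longest match for 174.30.103.119 is 174.30.0.0/17 -> r8
At r8: longest match for 174.30.103.119 is 174.0.0.0/11 -> LAN

r0, r1, r8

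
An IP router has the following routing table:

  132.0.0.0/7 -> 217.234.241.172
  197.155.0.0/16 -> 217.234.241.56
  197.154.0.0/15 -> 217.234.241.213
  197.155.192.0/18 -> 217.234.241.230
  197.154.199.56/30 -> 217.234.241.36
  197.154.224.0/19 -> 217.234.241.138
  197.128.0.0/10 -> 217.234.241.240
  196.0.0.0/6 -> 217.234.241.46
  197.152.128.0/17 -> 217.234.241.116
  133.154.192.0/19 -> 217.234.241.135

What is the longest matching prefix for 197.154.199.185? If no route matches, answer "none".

Entries matching 197.154.199.185:
  196.0.0.0/6 (196.0.0.0 - 199.255.255.255)
  197.128.0.0/10 (197.128.0.0 - 197.191.255.255)
  197.154.0.0/15 (197.154.0.0 - 197.155.255.255)
Most specific is 197.154.0.0/15.

197.154.0.0/15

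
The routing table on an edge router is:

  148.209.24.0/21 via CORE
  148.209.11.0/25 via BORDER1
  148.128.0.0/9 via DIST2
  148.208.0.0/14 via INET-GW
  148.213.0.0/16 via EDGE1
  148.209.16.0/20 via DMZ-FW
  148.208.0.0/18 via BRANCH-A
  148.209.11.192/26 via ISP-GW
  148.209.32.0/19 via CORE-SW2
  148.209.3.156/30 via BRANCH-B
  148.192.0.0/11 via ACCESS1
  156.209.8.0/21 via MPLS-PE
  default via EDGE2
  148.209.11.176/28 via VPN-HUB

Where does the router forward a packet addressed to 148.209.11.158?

Routes whose prefix contains 148.209.11.158:
  0.0.0.0/0 (default, matches everything) -> EDGE2
  148.128.0.0/9 (148.128.0.0 - 148.255.255.255) -> DIST2
  148.192.0.0/11 (148.192.0.0 - 148.223.255.255) -> ACCESS1
  148.208.0.0/14 (148.208.0.0 - 148.211.255.255) -> INET-GW
More-specific entries that do NOT match:
  148.209.3.156/30 (148.209.3.156 - 148.209.3.159) does not contain 148.209.11.158
  148.209.11.176/28 (148.209.11.176 - 148.209.11.191) does not contain 148.209.11.158
  148.209.11.192/26 (148.209.11.192 - 148.209.11.255) does not contain 148.209.11.158
  148.209.11.0/25 (148.209.11.0 - 148.209.11.127) does not contain 148.209.11.158
  148.209.24.0/21 (148.209.24.0 - 148.209.31.255) does not contain 148.209.11.158
  156.209.8.0/21 (156.209.8.0 - 156.209.15.255) does not contain 148.209.11.158
  148.209.16.0/20 (148.209.16.0 - 148.209.31.255) does not contain 148.209.11.158
  148.209.32.0/19 (148.209.32.0 - 148.209.63.255) does not contain 148.209.11.158
  148.208.0.0/18 (148.208.0.0 - 148.208.63.255) does not contain 148.209.11.158
  148.213.0.0/16 (148.213.0.0 - 148.213.255.255) does not contain 148.209.11.158
Longest matching prefix is /14 -> next hop INET-GW.

INET-GW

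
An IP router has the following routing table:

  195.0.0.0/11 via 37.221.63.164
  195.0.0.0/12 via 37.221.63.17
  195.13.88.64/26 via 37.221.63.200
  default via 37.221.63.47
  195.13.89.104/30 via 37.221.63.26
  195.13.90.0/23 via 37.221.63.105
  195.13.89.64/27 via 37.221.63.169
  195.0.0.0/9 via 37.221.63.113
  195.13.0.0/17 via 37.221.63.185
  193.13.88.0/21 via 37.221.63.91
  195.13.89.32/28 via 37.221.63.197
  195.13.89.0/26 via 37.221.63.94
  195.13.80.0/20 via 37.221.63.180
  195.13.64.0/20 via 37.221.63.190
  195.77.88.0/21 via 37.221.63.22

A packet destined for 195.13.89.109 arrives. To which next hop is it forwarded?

37.221.63.180

Routes whose prefix contains 195.13.89.109:
  0.0.0.0/0 (default, matches everything) -> 37.221.63.47
  195.0.0.0/9 (195.0.0.0 - 195.127.255.255) -> 37.221.63.113
  195.0.0.0/11 (195.0.0.0 - 195.31.255.255) -> 37.221.63.164
  195.0.0.0/12 (195.0.0.0 - 195.15.255.255) -> 37.221.63.17
  195.13.0.0/17 (195.13.0.0 - 195.13.127.255) -> 37.221.63.185
  195.13.80.0/20 (195.13.80.0 - 195.13.95.255) -> 37.221.63.180
More-specific entries that do NOT match:
  195.13.89.104/30 (195.13.89.104 - 195.13.89.107) does not contain 195.13.89.109
  195.13.89.32/28 (195.13.89.32 - 195.13.89.47) does not contain 195.13.89.109
  195.13.89.64/27 (195.13.89.64 - 195.13.89.95) does not contain 195.13.89.109
  195.13.88.64/26 (195.13.88.64 - 195.13.88.127) does not contain 195.13.89.109
  195.13.89.0/26 (195.13.89.0 - 195.13.89.63) does not contain 195.13.89.109
  195.13.90.0/23 (195.13.90.0 - 195.13.91.255) does not contain 195.13.89.109
  193.13.88.0/21 (193.13.88.0 - 193.13.95.255) does not contain 195.13.89.109
  195.77.88.0/21 (195.77.88.0 - 195.77.95.255) does not contain 195.13.89.109
Longest matching prefix is /20 -> next hop 37.221.63.180.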